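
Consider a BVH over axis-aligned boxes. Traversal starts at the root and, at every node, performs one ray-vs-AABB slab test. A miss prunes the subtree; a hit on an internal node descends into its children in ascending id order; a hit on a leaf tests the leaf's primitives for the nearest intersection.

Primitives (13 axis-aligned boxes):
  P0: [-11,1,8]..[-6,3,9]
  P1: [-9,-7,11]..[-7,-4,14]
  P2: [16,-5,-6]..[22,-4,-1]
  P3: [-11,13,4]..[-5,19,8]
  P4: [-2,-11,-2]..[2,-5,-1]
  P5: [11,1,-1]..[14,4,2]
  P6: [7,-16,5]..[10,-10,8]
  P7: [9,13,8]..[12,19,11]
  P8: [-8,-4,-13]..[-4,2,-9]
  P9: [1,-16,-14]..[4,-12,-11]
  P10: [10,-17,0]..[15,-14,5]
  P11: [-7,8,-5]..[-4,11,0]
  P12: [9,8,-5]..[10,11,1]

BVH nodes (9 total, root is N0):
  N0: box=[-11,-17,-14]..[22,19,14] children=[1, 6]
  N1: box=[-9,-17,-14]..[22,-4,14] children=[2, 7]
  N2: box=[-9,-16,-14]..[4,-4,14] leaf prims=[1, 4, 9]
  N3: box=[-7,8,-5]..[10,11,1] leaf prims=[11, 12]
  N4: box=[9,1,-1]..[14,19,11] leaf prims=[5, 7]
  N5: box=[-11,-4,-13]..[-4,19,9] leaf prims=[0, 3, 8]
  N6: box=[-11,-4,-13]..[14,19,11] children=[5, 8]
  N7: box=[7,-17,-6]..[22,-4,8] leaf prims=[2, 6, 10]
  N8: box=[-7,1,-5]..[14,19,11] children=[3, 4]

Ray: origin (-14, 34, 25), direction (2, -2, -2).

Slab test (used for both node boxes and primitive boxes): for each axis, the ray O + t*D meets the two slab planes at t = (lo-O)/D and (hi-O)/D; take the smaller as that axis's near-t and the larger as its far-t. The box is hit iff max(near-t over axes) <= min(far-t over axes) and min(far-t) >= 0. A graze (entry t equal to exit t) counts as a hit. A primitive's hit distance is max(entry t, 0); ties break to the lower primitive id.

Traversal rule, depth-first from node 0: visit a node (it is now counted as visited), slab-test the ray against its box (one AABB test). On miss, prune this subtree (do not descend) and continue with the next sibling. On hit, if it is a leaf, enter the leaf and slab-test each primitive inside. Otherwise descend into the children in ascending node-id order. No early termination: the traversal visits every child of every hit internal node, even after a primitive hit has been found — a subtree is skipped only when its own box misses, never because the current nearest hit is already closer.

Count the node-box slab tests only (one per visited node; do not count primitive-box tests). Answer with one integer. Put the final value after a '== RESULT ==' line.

Trace the traversal:
N0 x:[3/2,18] y:[15/2,51/2] z:[11/2,39/2] -> hit [15/2,18], descend [1, 6]
  N1 x:[5/2,18] y:[19,51/2] z:[11/2,39/2] -> miss, prune
  N6 x:[3/2,14] y:[15/2,19] z:[7,19] -> hit [15/2,14], descend [5, 8]
    N5 x:[3/2,5] y:[15/2,19] z:[8,19] -> miss, prune
    N8 x:[7/2,14] y:[15/2,33/2] z:[7,15] -> hit [15/2,14], descend [3, 4]
      N3 x:[7/2,12] y:[23/2,13] z:[12,15] -> hit [12,12] leaf, test {P11(miss), P12@t=12}
      N4 x:[23/2,14] y:[15/2,33/2] z:[7,13] -> hit [23/2,13] leaf, test {P5(miss), P7(miss)}

Visited [0, 1, 6, 5, 8, 3, 4]. Tests: 7 box, 2 leaf. Nearest: P12.

== RESULT ==
7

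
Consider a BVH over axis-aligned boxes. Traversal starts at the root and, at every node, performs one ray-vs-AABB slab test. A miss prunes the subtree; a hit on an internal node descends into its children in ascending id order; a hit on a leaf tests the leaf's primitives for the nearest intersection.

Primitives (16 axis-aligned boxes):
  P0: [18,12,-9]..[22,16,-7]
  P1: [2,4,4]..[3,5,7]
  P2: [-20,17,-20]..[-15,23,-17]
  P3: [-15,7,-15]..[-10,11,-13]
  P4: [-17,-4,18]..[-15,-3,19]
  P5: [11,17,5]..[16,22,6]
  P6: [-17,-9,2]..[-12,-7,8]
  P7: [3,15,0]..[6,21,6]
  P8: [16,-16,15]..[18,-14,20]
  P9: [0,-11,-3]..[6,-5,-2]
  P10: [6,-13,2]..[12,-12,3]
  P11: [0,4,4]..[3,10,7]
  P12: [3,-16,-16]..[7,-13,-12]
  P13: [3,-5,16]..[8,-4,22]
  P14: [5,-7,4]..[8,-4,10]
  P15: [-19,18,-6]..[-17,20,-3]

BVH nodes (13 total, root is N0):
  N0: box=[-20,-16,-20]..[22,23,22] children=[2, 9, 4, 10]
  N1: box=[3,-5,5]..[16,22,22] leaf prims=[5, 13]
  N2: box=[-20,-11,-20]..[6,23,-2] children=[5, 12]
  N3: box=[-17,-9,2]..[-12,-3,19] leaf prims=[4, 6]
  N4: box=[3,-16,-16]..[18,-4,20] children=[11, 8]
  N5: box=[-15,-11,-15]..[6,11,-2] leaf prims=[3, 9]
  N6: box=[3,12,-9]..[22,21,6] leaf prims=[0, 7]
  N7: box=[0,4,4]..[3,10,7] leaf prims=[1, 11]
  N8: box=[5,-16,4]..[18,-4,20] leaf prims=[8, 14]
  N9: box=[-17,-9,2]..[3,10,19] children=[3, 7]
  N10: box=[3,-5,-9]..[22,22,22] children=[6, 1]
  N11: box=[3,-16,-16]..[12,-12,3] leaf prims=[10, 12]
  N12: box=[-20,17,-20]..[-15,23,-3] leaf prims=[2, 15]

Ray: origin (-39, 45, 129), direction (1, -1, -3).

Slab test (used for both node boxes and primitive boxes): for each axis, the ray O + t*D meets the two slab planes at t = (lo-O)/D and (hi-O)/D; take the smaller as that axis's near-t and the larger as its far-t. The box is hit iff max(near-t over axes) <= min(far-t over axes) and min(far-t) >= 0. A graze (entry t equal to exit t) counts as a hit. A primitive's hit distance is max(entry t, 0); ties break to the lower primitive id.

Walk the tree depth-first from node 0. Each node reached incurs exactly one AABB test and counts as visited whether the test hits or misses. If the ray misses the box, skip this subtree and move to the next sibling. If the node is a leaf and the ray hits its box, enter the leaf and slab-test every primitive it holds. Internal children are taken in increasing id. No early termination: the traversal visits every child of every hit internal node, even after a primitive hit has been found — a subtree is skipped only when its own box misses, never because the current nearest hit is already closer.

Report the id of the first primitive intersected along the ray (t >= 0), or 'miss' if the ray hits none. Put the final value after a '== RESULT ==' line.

Traverse from the root:
N0 x:[19,61] y:[22,61] z:[107/3,149/3] -> hit [107/3,149/3], descend [2, 4, 9, 10]
  N2 x:[19,45] y:[22,56] z:[131/3,149/3] -> hit [131/3,45], descend [5, 12]
    N5 x:[24,45] y:[34,56] z:[131/3,48] -> hit [131/3,45] leaf, test {P3(miss), P9(miss)}
    N12 x:[19,24] y:[22,28] z:[44,149/3] -> miss, prune
  N4 x:[42,57] y:[49,61] z:[109/3,145/3] -> miss, prune
  N9 x:[22,42] y:[35,54] z:[110/3,127/3] -> hit [110/3,42], descend [3, 7]
    N3 x:[22,27] y:[48,54] z:[110/3,127/3] -> miss, prune
    N7 x:[39,42] y:[35,41] z:[122/3,125/3] -> hit [122/3,41] leaf, test {P1@t=41, P11@t=122/3}
  N10 x:[42,61] y:[23,50] z:[107/3,46] -> hit [42,46], descend [1, 6]
    N1 x:[42,55] y:[23,50] z:[107/3,124/3] -> miss, prune
    N6 x:[42,61] y:[24,33] z:[41,46] -> miss, prune

Summary -> nodes [0, 2, 5, 12, 4, 9, 3, 7, 10, 1, 6]; box-tests=11; leaf-entries=2; first=P11

== RESULT ==
11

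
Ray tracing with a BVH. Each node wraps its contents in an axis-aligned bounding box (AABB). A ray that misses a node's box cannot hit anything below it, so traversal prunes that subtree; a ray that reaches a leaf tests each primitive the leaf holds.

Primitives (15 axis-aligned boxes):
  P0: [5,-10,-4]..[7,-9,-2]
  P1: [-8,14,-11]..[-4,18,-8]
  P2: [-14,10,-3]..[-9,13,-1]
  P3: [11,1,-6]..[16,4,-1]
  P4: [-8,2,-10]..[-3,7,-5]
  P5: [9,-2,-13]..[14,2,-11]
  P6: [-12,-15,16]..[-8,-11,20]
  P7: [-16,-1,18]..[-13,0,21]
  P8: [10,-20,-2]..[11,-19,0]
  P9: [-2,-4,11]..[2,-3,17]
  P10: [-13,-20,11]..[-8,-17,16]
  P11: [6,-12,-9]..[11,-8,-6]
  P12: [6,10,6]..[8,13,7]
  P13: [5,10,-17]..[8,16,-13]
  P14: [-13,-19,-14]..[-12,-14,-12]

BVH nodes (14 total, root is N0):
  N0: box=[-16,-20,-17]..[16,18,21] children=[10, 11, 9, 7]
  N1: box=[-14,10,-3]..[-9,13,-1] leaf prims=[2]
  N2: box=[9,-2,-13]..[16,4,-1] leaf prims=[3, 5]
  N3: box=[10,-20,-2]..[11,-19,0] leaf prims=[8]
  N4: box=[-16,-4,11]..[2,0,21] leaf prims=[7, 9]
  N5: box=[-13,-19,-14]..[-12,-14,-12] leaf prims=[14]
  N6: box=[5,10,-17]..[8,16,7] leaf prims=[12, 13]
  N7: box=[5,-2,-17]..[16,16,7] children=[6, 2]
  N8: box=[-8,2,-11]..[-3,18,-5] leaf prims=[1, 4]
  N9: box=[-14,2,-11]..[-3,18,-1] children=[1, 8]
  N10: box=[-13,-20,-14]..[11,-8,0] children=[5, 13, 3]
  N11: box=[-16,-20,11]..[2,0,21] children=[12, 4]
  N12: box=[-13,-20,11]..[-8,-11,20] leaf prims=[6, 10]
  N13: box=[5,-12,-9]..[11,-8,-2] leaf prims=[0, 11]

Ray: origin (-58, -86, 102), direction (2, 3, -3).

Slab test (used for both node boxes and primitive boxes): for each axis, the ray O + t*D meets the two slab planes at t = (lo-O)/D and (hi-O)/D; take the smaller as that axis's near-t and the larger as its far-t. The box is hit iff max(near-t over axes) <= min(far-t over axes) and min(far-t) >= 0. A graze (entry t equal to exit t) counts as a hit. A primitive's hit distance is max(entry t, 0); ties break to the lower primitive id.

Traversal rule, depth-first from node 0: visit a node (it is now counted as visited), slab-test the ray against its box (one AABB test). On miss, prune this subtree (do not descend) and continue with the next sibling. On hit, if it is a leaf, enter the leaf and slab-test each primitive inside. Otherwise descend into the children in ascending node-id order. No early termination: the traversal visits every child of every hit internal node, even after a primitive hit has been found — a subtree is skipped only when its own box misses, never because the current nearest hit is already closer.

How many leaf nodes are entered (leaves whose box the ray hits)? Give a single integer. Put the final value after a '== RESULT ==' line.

Trace the traversal:
N0 x:[21,37] y:[22,104/3] z:[27,119/3] -> hit [27,104/3], descend [7, 9, 10, 11]
  N7 x:[63/2,37] y:[28,34] z:[95/3,119/3] -> hit [95/3,34], descend [2, 6]
    N2 x:[67/2,37] y:[28,30] z:[103/3,115/3] -> miss, prune
    N6 x:[63/2,33] y:[32,34] z:[95/3,119/3] -> hit [32,33] leaf, test {P12@t=32, P13(miss)}
  N9 x:[22,55/2] y:[88/3,104/3] z:[103/3,113/3] -> miss, prune
  N10 x:[45/2,69/2] y:[22,26] z:[34,116/3] -> miss, prune
  N11 x:[21,30] y:[22,86/3] z:[27,91/3] -> hit [27,86/3], descend [4, 12]
    N4 x:[21,30] y:[82/3,86/3] z:[27,91/3] -> hit [82/3,86/3] leaf, test {P7(miss), P9(miss)}
    N12 x:[45/2,25] y:[22,25] z:[82/3,91/3] -> miss, prune

9 AABB tests over nodes [0, 7, 2, 6, 9, 10, 11, 4, 12]; 2 leaves entered; closest P12.

== RESULT ==
2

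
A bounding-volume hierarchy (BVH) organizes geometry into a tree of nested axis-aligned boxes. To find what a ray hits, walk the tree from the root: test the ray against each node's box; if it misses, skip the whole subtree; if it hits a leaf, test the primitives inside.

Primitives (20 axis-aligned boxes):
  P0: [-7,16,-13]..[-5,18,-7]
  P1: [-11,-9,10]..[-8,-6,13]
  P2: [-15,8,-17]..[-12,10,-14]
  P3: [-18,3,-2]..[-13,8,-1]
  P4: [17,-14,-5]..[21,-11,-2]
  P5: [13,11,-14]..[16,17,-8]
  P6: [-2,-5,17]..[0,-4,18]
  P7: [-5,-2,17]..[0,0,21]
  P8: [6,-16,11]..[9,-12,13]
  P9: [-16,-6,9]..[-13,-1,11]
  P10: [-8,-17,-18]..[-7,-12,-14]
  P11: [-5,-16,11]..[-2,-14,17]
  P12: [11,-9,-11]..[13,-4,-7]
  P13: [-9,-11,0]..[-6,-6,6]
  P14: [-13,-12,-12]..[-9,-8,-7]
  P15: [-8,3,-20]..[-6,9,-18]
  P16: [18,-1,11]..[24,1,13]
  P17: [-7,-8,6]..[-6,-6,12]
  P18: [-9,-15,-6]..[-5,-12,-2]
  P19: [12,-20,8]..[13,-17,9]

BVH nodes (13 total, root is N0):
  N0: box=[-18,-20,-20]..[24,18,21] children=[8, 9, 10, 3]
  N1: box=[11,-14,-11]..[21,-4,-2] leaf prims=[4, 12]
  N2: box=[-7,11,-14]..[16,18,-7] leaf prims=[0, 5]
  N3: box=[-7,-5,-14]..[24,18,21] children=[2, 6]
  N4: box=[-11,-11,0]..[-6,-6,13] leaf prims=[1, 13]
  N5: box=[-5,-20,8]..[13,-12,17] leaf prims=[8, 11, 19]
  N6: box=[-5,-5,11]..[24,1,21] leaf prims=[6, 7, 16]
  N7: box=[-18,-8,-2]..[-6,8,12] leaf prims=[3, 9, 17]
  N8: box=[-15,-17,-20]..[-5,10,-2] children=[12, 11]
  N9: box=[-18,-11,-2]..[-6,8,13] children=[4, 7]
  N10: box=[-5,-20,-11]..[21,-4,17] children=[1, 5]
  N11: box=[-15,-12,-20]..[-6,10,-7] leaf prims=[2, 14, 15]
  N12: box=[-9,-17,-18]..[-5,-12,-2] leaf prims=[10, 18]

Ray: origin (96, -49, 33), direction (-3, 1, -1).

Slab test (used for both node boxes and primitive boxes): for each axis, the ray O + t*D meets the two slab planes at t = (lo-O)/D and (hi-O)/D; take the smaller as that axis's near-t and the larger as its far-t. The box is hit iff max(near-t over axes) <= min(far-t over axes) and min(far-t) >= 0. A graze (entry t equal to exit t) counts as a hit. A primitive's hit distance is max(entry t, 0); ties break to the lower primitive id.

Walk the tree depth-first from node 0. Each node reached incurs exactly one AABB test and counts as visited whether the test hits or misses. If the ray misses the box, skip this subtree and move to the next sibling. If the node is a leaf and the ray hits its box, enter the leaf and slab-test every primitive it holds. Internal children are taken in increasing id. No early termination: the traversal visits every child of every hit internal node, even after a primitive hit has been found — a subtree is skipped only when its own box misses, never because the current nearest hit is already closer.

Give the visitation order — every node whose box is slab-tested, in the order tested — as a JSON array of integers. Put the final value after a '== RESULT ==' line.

Trace the traversal:
N0 x:[24,38] y:[29,67] z:[12,53] -> hit [29,38], descend [3, 8, 9, 10]
  N3 x:[24,103/3] y:[44,67] z:[12,47] -> miss, prune
  N8 x:[101/3,37] y:[32,59] z:[35,53] -> hit [35,37], descend [11, 12]
    N11 x:[34,37] y:[37,59] z:[40,53] -> miss, prune
    N12 x:[101/3,35] y:[32,37] z:[35,51] -> hit [35,35] leaf, test {P10(miss), P18@t=35}
  N9 x:[34,38] y:[38,57] z:[20,35] -> miss, prune
  N10 x:[25,101/3] y:[29,45] z:[16,44] -> hit [29,101/3], descend [1, 5]
    N1 x:[25,85/3] y:[35,45] z:[35,44] -> miss, prune
    N5 x:[83/3,101/3] y:[29,37] z:[16,25] -> miss, prune

Summary -> nodes [0, 3, 8, 11, 12, 9, 10, 1, 5]; box-tests=9; leaf-entries=1; first=P18

== RESULT ==
[0, 3, 8, 11, 12, 9, 10, 1, 5]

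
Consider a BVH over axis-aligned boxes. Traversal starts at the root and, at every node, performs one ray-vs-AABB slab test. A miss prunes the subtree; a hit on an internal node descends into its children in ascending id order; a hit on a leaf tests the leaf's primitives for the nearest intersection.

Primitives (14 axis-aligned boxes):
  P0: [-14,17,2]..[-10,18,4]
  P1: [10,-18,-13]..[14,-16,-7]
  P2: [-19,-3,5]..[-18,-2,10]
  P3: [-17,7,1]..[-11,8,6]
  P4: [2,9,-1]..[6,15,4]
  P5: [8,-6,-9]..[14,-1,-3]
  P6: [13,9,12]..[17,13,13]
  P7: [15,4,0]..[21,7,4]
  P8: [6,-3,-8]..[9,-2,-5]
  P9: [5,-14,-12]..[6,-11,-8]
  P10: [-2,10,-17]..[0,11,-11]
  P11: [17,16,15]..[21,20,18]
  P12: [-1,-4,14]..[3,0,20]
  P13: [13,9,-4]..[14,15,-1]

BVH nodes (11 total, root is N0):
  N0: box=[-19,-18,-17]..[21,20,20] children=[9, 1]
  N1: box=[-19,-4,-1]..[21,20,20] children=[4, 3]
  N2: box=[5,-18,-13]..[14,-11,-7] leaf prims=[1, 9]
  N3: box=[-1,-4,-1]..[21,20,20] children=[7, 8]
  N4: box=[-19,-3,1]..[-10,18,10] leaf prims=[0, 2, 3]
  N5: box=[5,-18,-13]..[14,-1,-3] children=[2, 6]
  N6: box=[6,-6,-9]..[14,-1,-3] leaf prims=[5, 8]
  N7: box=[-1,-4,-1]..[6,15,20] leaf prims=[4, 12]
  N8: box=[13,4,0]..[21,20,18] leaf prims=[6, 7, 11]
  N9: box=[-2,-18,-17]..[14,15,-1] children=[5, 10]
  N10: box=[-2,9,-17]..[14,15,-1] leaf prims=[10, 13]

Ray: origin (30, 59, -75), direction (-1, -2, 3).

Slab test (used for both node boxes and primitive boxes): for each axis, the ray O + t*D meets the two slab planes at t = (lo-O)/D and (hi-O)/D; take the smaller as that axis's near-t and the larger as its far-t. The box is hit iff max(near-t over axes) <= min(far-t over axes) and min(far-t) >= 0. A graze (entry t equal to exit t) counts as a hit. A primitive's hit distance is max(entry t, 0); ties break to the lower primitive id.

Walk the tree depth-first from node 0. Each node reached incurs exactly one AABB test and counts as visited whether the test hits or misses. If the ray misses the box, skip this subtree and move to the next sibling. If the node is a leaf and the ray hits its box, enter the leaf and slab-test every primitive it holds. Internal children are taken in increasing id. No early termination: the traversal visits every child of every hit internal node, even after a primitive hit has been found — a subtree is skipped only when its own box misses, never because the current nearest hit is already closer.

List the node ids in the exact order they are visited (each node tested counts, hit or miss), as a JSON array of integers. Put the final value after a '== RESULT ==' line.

Trace the traversal:
N0 x:[9,49] y:[39/2,77/2] z:[58/3,95/3] -> hit [39/2,95/3], descend [1, 9]
  N1 x:[9,49] y:[39/2,63/2] z:[74/3,95/3] -> hit [74/3,63/2], descend [3, 4]
    N3 x:[9,31] y:[39/2,63/2] z:[74/3,95/3] -> hit [74/3,31], descend [7, 8]
      N7 x:[24,31] y:[22,63/2] z:[74/3,95/3] -> hit [74/3,31] leaf, test {P4@t=74/3, P12@t=89/3}
      N8 x:[9,17] y:[39/2,55/2] z:[25,31] -> miss, prune
    N4 x:[40,49] y:[41/2,31] z:[76/3,85/3] -> miss, prune
  N9 x:[16,32] y:[22,77/2] z:[58/3,74/3] -> hit [22,74/3], descend [5, 10]
    N5 x:[16,25] y:[30,77/2] z:[62/3,24] -> miss, prune
    N10 x:[16,32] y:[22,25] z:[58/3,74/3] -> hit [22,74/3] leaf, test {P10(miss), P13(miss)}

order=[0, 1, 3, 7, 8, 4, 9, 5, 10]  |boxes|=9  |leaves|=2  hit=P4

== RESULT ==
[0, 1, 3, 7, 8, 4, 9, 5, 10]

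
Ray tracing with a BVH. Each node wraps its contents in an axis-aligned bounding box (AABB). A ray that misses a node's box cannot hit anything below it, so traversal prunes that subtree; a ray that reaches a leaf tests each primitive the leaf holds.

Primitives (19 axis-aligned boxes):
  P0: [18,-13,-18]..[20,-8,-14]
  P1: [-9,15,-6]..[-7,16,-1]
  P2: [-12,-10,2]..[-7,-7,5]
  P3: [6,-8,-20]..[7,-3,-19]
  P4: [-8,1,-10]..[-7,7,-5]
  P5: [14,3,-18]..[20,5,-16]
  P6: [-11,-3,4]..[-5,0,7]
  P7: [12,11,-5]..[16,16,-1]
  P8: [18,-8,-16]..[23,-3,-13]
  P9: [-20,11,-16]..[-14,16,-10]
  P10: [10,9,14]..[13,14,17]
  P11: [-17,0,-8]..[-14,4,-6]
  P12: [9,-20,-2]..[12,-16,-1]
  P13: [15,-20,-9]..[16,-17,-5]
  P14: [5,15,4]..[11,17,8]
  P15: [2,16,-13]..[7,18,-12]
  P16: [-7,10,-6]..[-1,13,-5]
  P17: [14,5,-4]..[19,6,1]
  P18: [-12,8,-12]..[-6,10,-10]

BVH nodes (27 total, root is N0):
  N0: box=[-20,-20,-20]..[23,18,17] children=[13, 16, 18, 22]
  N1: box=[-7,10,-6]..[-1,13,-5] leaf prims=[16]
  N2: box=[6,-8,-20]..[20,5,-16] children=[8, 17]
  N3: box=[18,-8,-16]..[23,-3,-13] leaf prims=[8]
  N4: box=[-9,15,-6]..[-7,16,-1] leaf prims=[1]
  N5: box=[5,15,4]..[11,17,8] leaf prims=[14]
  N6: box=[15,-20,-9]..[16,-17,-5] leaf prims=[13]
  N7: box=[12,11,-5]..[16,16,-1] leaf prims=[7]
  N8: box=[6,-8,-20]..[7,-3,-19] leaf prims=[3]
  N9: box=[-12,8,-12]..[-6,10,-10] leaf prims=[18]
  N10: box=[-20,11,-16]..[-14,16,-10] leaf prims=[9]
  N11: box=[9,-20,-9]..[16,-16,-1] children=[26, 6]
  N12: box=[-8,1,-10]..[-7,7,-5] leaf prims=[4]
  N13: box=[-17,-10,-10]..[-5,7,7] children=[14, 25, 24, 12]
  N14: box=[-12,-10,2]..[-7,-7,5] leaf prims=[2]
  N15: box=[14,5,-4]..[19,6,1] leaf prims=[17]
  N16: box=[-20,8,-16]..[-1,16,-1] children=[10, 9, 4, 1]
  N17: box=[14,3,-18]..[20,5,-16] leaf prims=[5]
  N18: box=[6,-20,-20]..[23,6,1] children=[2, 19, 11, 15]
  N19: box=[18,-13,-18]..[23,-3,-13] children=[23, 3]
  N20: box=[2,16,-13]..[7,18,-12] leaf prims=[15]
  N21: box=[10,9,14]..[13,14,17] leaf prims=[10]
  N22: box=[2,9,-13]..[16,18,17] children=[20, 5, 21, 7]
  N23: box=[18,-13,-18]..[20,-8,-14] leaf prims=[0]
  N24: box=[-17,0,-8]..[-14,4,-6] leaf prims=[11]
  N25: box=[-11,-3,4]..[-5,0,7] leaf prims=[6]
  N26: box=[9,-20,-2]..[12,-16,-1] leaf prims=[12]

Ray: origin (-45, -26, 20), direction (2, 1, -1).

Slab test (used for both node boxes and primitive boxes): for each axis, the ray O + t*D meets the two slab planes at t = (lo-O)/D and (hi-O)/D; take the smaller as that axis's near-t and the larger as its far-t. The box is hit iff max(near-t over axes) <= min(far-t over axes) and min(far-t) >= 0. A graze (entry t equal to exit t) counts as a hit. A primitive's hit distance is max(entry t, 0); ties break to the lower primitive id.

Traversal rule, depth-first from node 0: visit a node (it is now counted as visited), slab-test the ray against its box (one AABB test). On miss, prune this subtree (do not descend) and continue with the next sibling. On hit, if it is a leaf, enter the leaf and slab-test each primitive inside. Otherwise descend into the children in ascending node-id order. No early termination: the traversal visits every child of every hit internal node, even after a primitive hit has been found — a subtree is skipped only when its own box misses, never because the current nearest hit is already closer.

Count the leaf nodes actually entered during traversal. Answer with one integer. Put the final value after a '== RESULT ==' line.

Walk:
N0 x:[25/2,34] y:[6,44] z:[3,40] -> hit [25/2,34], descend [13, 16, 18, 22]
  N13 x:[14,20] y:[16,33] z:[13,30] -> hit [16,20], descend [12, 14, 24, 25]
    N12 x:[37/2,19] y:[27,33] z:[25,30] -> miss, prune
    N14 x:[33/2,19] y:[16,19] z:[15,18] -> hit [33/2,18] leaf, test {P2@t=33/2}
    N24 x:[14,31/2] y:[26,30] z:[26,28] -> miss, prune
    N25 x:[17,20] y:[23,26] z:[13,16] -> miss, prune
  N16 x:[25/2,22] y:[34,42] z:[21,36] -> miss, prune
  N18 x:[51/2,34] y:[6,32] z:[19,40] -> hit [51/2,32], descend [2, 11, 15, 19]
    N2 x:[51/2,65/2] y:[18,31] z:[36,40] -> miss, prune
    N11 x:[27,61/2] y:[6,10] z:[21,29] -> miss, prune
    N15 x:[59/2,32] y:[31,32] z:[19,24] -> miss, prune
    N19 x:[63/2,34] y:[13,23] z:[33,38] -> miss, prune
  N22 x:[47/2,61/2] y:[35,44] z:[3,33] -> miss, prune

13 AABB tests over nodes [0, 13, 12, 14, 24, 25, 16, 18, 2, 11, 15, 19, 22]; 1 leaf entered; closest P2.

== RESULT ==
1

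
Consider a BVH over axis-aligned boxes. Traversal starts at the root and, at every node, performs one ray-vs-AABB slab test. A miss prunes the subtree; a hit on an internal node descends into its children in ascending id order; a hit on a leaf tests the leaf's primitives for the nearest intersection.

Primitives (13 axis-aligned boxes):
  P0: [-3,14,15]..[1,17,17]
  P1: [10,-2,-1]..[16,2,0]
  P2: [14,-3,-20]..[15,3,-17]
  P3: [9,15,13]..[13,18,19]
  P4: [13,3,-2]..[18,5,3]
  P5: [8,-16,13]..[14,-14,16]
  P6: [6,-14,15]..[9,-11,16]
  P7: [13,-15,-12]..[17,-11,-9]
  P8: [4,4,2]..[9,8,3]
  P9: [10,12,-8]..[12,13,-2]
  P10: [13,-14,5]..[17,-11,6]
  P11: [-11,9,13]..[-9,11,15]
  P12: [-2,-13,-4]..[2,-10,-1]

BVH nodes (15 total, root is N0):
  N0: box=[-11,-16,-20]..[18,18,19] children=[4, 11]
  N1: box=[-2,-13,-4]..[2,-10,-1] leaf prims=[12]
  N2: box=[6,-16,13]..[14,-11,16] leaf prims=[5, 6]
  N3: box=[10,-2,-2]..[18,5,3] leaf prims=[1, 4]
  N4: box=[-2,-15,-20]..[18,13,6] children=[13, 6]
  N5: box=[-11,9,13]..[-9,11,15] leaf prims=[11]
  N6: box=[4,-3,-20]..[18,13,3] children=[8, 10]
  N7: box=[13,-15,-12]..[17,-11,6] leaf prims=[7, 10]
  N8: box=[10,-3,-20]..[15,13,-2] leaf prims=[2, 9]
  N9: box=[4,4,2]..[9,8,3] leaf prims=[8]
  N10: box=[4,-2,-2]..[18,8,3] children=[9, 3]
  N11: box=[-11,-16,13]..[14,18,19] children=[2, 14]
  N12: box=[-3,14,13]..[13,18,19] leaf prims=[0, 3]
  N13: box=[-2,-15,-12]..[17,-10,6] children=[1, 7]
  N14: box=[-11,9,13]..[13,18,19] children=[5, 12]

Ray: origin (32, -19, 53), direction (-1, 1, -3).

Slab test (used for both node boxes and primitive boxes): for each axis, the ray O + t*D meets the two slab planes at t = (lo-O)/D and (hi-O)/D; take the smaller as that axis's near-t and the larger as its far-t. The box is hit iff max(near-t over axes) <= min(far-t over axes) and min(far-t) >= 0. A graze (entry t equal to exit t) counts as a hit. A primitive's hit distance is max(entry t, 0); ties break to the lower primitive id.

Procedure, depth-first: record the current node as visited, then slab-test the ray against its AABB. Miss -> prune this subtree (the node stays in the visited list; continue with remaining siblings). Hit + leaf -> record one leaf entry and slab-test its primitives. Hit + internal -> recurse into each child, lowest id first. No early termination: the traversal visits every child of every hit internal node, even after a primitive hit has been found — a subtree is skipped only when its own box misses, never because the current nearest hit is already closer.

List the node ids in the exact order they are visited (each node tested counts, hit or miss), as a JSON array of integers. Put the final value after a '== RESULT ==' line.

Trace the traversal:
N0 x:[14,43] y:[3,37] z:[34/3,73/3] -> hit [14,73/3], descend [4, 11]
  N4 x:[14,34] y:[4,32] z:[47/3,73/3] -> hit [47/3,73/3], descend [6, 13]
    N6 x:[14,28] y:[16,32] z:[50/3,73/3] -> hit [50/3,73/3], descend [8, 10]
      N8 x:[17,22] y:[16,32] z:[55/3,73/3] -> hit [55/3,22] leaf, test {P2(miss), P9(miss)}
      N10 x:[14,28] y:[17,27] z:[50/3,55/3] -> hit [17,55/3], descend [3, 9]
        N3 x:[14,22] y:[17,24] z:[50/3,55/3] -> hit [17,55/3] leaf, test {P1@t=53/3, P4(miss)}
        N9 x:[23,28] y:[23,27] z:[50/3,17] -> miss, prune
    N13 x:[15,34] y:[4,9] z:[47/3,65/3] -> miss, prune
  N11 x:[18,43] y:[3,37] z:[34/3,40/3] -> miss, prune

order=[0, 4, 6, 8, 10, 3, 9, 13, 11]  |boxes|=9  |leaves|=2  hit=P1

== RESULT ==
[0, 4, 6, 8, 10, 3, 9, 13, 11]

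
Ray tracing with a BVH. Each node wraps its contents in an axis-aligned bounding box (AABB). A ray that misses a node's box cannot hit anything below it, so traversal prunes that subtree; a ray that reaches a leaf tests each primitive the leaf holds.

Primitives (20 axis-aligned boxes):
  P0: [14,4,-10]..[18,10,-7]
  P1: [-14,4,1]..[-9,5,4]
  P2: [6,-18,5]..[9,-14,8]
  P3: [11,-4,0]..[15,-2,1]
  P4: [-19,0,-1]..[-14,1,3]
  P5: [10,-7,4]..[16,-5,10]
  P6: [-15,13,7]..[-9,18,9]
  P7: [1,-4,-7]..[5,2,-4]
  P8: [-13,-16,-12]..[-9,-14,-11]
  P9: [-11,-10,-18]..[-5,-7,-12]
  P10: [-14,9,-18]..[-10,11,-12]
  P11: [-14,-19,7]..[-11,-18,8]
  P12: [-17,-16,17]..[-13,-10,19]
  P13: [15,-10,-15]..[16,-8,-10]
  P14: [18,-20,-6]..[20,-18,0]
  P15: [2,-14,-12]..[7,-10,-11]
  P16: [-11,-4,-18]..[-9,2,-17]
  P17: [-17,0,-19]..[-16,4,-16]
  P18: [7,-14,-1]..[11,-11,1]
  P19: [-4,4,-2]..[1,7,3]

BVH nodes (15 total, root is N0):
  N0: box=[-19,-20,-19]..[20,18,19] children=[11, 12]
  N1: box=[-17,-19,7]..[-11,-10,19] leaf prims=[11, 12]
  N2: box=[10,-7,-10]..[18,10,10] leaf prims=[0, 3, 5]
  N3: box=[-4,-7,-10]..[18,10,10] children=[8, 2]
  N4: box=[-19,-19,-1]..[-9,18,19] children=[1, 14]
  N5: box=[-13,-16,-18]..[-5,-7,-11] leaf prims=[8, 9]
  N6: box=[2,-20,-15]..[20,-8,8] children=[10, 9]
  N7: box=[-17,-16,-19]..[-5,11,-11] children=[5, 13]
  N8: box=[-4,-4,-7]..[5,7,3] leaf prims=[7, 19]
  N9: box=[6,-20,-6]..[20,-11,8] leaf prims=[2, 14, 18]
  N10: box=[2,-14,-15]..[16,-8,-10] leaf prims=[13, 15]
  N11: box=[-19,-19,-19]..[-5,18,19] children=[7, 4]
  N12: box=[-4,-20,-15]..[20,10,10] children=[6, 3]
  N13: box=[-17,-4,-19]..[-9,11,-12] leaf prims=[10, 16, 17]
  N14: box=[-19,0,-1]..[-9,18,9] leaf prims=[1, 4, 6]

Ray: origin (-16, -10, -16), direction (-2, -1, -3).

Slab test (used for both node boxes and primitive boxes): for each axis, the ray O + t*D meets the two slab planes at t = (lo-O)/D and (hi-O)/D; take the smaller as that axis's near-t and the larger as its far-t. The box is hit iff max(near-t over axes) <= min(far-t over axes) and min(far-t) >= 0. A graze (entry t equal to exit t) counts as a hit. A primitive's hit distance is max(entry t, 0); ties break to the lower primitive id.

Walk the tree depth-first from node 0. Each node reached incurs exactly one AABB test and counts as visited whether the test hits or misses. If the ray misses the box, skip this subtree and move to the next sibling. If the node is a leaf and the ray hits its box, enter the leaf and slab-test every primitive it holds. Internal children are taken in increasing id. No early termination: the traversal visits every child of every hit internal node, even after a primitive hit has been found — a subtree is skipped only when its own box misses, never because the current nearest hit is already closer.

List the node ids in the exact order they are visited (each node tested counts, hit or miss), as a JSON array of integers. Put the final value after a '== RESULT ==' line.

Walk:
N0 x:[-18,3/2] y:[-28,10] z:[-35/3,1] -> hit [-35/3,1], descend [11, 12]
  N11 x:[-11/2,3/2] y:[-28,9] z:[-35/3,1] -> hit [-11/2,1], descend [4, 7]
    N4 x:[-7/2,3/2] y:[-28,9] z:[-35/3,-5] -> miss, prune
    N7 x:[-11/2,1/2] y:[-21,6] z:[-5/3,1] -> hit [-5/3,1/2], descend [5, 13]
      N5 x:[-11/2,-3/2] y:[-3,6] z:[-5/3,2/3] -> miss, prune
      N13 x:[-7/2,1/2] y:[-21,-6] z:[-4/3,1] -> miss, prune
  N12 x:[-18,-6] y:[-20,10] z:[-26/3,-1/3] -> miss, prune

7 AABB tests over nodes [0, 11, 4, 7, 5, 13, 12]; 0 leaves entered; closest miss.

== RESULT ==
[0, 11, 4, 7, 5, 13, 12]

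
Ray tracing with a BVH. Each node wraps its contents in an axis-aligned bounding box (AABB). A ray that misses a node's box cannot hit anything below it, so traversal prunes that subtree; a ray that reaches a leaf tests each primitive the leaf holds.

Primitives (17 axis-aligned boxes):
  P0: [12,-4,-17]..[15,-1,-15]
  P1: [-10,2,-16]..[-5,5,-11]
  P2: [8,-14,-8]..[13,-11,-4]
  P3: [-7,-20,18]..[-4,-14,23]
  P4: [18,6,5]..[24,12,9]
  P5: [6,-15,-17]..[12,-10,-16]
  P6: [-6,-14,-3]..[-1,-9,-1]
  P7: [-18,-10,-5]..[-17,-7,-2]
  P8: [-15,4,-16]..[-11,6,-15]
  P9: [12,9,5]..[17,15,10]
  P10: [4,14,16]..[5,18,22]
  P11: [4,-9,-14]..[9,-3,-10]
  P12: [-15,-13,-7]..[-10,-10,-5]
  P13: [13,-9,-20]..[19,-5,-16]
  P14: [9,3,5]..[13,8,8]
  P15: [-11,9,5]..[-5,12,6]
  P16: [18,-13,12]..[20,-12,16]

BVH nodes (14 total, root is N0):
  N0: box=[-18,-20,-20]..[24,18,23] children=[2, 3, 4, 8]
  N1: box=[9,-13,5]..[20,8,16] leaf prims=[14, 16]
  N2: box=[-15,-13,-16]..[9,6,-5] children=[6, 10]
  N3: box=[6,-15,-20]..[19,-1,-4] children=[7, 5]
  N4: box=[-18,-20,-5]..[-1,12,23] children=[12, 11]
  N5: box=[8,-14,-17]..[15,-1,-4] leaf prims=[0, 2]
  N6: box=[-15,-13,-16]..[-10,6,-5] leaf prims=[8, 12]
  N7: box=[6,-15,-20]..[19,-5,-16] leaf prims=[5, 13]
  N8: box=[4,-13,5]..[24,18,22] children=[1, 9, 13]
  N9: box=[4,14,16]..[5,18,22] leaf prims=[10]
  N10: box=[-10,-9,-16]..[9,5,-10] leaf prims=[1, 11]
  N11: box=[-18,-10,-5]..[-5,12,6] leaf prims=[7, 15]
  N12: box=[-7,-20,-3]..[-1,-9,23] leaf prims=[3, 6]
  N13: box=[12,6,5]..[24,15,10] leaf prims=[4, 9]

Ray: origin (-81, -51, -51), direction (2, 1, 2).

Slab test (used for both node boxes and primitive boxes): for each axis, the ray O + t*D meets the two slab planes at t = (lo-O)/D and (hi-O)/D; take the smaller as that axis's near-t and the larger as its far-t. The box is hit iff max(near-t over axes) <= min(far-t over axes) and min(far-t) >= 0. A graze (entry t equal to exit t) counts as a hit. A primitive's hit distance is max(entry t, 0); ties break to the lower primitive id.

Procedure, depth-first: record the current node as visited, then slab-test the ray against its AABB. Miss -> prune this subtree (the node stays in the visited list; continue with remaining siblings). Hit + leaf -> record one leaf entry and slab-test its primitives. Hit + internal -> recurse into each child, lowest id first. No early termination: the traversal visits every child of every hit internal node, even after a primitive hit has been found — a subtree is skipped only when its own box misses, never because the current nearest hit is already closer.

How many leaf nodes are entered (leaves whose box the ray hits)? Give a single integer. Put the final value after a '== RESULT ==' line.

Walk:
N0 x:[63/2,105/2] y:[31,69] z:[31/2,37] -> hit [63/2,37], descend [2, 3, 4, 8]
  N2 x:[33,45] y:[38,57] z:[35/2,23] -> miss, prune
  N3 x:[87/2,50] y:[36,50] z:[31/2,47/2] -> miss, prune
  N4 x:[63/2,40] y:[31,63] z:[23,37] -> hit [63/2,37], descend [11, 12]
    N11 x:[63/2,38] y:[41,63] z:[23,57/2] -> miss, prune
    N12 x:[37,40] y:[31,42] z:[24,37] -> hit [37,37] leaf, test {P3@t=37, P6(miss)}
  N8 x:[85/2,105/2] y:[38,69] z:[28,73/2] -> miss, prune

order=[0, 2, 3, 4, 11, 12, 8]  |boxes|=7  |leaves|=1  hit=P3

== RESULT ==
1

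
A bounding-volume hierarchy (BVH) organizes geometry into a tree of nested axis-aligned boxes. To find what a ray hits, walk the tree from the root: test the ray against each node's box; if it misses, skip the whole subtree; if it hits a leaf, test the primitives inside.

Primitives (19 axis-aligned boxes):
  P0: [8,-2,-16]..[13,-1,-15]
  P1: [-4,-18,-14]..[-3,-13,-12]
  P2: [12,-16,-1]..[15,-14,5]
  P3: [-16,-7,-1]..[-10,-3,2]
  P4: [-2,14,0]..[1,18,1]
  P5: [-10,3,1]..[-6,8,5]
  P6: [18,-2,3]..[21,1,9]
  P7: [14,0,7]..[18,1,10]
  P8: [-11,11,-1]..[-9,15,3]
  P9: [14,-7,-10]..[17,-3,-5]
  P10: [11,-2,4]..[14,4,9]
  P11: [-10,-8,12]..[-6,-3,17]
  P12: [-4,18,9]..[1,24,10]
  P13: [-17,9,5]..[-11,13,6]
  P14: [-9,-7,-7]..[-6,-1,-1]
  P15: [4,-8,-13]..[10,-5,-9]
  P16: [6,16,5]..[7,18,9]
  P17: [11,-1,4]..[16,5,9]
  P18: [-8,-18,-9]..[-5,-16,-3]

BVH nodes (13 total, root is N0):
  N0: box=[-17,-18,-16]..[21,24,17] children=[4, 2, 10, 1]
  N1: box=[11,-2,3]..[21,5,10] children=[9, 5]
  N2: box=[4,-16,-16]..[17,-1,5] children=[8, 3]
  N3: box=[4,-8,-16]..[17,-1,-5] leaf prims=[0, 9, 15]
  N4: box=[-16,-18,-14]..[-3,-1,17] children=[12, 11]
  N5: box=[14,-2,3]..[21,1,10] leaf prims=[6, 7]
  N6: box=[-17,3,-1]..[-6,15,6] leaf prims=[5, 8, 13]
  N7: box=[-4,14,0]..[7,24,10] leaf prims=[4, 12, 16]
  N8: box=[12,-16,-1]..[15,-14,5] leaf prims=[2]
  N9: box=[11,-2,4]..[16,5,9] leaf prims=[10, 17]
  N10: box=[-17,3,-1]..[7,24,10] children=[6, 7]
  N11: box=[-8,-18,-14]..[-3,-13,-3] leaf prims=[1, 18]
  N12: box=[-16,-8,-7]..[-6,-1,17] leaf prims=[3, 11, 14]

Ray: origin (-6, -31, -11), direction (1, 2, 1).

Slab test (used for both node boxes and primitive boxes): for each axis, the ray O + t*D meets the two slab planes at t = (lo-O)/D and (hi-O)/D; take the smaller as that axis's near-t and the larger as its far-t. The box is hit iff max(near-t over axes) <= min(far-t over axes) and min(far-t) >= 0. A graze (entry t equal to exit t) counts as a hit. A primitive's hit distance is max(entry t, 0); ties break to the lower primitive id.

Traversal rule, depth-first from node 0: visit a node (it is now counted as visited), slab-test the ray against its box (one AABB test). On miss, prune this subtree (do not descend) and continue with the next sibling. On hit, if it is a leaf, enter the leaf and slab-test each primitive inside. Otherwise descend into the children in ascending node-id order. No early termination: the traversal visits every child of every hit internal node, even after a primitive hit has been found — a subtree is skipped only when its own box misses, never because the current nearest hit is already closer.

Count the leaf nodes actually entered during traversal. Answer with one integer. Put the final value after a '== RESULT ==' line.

Traverse from the root:
N0 x:[-11,27] y:[13/2,55/2] z:[-5,28] -> hit [13/2,27], descend [1, 2, 4, 10]
  N1 x:[17,27] y:[29/2,18] z:[14,21] -> hit [17,18], descend [5, 9]
    N5 x:[20,27] y:[29/2,16] z:[14,21] -> miss, prune
    N9 x:[17,22] y:[29/2,18] z:[15,20] -> hit [17,18] leaf, test {P10@t=17, P17@t=17}
  N2 x:[10,23] y:[15/2,15] z:[-5,16] -> hit [10,15], descend [3, 8]
    N3 x:[10,23] y:[23/2,15] z:[-5,6] -> miss, prune
    N8 x:[18,21] y:[15/2,17/2] z:[10,16] -> miss, prune
  N4 x:[-10,3] y:[13/2,15] z:[-3,28] -> miss, prune
  N10 x:[-11,13] y:[17,55/2] z:[10,21] -> miss, prune

Visited [0, 1, 5, 9, 2, 3, 8, 4, 10]. Tests: 9 box, 1 leaf. Nearest: P10.

== RESULT ==
1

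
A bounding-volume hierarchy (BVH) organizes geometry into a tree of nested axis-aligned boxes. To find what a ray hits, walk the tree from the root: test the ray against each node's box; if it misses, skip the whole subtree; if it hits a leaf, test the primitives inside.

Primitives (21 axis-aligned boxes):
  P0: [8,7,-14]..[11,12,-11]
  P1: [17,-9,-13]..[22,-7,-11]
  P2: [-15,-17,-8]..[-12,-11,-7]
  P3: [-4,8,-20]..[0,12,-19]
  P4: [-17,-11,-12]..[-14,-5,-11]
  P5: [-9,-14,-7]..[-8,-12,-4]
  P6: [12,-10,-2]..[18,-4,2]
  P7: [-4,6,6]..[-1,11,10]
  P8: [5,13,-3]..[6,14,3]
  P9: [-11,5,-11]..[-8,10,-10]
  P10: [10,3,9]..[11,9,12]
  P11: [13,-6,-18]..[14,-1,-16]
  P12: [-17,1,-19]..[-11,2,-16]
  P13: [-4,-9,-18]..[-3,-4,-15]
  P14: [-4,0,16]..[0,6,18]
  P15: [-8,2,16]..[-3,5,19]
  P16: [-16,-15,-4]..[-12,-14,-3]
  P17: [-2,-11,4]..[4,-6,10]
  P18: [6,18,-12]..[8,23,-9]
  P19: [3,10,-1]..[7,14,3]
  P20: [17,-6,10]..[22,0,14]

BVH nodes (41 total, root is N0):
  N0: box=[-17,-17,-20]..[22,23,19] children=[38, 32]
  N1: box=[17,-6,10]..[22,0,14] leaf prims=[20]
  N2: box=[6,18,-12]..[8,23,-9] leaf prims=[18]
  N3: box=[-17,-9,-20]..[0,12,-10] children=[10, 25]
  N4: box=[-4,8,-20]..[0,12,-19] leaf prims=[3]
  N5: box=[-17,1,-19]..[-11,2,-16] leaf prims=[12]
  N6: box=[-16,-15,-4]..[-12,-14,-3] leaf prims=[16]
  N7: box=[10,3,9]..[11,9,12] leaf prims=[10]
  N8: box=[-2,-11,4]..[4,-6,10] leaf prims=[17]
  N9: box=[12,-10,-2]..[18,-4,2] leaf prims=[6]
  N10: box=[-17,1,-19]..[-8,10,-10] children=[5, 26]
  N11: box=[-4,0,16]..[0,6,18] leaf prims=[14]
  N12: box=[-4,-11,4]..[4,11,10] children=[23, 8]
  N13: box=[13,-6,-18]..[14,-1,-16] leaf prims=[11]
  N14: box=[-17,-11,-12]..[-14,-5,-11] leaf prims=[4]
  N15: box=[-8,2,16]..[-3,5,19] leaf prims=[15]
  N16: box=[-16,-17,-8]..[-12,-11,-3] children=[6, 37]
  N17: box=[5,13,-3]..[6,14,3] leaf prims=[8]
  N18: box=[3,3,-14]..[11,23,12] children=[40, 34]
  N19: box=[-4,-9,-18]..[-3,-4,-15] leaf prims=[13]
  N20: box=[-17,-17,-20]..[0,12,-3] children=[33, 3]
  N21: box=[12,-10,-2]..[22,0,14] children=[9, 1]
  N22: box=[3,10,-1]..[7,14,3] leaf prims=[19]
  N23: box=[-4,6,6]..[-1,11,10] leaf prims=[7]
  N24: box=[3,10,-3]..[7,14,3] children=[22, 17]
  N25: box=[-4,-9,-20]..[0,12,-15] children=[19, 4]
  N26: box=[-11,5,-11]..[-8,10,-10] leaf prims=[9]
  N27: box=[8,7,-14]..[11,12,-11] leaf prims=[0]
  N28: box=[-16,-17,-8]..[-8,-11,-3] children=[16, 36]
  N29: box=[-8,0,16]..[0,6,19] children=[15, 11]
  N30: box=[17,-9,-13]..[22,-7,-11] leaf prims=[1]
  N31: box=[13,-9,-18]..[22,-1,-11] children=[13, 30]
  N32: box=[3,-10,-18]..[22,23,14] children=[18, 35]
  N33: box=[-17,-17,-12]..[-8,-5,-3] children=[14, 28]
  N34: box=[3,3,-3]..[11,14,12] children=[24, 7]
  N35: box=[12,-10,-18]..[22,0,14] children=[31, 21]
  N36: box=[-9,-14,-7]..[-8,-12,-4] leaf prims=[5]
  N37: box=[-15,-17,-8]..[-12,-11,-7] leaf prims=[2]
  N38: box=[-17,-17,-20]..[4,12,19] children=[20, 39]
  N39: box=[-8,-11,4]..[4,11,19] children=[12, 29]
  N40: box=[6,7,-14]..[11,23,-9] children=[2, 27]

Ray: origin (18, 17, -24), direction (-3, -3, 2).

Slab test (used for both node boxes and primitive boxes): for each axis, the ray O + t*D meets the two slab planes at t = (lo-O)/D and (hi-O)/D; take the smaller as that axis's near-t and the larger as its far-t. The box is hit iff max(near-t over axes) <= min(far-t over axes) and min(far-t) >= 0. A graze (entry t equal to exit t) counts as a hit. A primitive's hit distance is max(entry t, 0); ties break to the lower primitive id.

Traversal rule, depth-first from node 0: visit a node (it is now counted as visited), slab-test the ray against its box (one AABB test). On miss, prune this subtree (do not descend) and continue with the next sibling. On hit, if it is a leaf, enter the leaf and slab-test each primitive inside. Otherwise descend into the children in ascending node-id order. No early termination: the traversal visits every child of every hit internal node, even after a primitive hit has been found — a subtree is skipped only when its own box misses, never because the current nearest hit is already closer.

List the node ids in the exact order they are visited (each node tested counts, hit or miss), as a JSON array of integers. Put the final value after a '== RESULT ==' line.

Traverse from the root:
N0 x:[-4/3,35/3] y:[-2,34/3] z:[2,43/2] -> hit [2,34/3], descend [32, 38]
  N32 x:[-4/3,5] y:[-2,9] z:[3,19] -> hit [3,5], descend [18, 35]
    N18 x:[7/3,5] y:[-2,14/3] z:[5,18] -> miss, prune
    N35 x:[-4/3,2] y:[17/3,9] z:[3,19] -> miss, prune
  N38 x:[14/3,35/3] y:[5/3,34/3] z:[2,43/2] -> hit [14/3,34/3], descend [20, 39]
    N20 x:[6,35/3] y:[5/3,34/3] z:[2,21/2] -> hit [6,21/2], descend [3, 33]
      N3 x:[6,35/3] y:[5/3,26/3] z:[2,7] -> hit [6,7], descend [10, 25]
        N10 x:[26/3,35/3] y:[7/3,16/3] z:[5/2,7] -> miss, prune
        N25 x:[6,22/3] y:[5/3,26/3] z:[2,9/2] -> miss, prune
      N33 x:[26/3,35/3] y:[22/3,34/3] z:[6,21/2] -> hit [26/3,21/2], descend [14, 28]
        N14 x:[32/3,35/3] y:[22/3,28/3] z:[6,13/2] -> miss, prune
        N28 x:[26/3,34/3] y:[28/3,34/3] z:[8,21/2] -> hit [28/3,21/2], descend [16, 36]
          N16 x:[10,34/3] y:[28/3,34/3] z:[8,21/2] -> hit [10,21/2], descend [6, 37]
            N6 x:[10,34/3] y:[31/3,32/3] z:[10,21/2] -> hit [31/3,21/2] leaf, test {P16@t=31/3}
            N37 x:[10,11] y:[28/3,34/3] z:[8,17/2] -> miss, prune
          N36 x:[26/3,9] y:[29/3,31/3] z:[17/2,10] -> miss, prune
    N39 x:[14/3,26/3] y:[2,28/3] z:[14,43/2] -> miss, prune

Visited [0, 32, 18, 35, 38, 20, 3, 10, 25, 33, 14, 28, 16, 6, 37, 36, 39]. Tests: 17 box, 1 leaf. Nearest: P16.

== RESULT ==
[0, 32, 18, 35, 38, 20, 3, 10, 25, 33, 14, 28, 16, 6, 37, 36, 39]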